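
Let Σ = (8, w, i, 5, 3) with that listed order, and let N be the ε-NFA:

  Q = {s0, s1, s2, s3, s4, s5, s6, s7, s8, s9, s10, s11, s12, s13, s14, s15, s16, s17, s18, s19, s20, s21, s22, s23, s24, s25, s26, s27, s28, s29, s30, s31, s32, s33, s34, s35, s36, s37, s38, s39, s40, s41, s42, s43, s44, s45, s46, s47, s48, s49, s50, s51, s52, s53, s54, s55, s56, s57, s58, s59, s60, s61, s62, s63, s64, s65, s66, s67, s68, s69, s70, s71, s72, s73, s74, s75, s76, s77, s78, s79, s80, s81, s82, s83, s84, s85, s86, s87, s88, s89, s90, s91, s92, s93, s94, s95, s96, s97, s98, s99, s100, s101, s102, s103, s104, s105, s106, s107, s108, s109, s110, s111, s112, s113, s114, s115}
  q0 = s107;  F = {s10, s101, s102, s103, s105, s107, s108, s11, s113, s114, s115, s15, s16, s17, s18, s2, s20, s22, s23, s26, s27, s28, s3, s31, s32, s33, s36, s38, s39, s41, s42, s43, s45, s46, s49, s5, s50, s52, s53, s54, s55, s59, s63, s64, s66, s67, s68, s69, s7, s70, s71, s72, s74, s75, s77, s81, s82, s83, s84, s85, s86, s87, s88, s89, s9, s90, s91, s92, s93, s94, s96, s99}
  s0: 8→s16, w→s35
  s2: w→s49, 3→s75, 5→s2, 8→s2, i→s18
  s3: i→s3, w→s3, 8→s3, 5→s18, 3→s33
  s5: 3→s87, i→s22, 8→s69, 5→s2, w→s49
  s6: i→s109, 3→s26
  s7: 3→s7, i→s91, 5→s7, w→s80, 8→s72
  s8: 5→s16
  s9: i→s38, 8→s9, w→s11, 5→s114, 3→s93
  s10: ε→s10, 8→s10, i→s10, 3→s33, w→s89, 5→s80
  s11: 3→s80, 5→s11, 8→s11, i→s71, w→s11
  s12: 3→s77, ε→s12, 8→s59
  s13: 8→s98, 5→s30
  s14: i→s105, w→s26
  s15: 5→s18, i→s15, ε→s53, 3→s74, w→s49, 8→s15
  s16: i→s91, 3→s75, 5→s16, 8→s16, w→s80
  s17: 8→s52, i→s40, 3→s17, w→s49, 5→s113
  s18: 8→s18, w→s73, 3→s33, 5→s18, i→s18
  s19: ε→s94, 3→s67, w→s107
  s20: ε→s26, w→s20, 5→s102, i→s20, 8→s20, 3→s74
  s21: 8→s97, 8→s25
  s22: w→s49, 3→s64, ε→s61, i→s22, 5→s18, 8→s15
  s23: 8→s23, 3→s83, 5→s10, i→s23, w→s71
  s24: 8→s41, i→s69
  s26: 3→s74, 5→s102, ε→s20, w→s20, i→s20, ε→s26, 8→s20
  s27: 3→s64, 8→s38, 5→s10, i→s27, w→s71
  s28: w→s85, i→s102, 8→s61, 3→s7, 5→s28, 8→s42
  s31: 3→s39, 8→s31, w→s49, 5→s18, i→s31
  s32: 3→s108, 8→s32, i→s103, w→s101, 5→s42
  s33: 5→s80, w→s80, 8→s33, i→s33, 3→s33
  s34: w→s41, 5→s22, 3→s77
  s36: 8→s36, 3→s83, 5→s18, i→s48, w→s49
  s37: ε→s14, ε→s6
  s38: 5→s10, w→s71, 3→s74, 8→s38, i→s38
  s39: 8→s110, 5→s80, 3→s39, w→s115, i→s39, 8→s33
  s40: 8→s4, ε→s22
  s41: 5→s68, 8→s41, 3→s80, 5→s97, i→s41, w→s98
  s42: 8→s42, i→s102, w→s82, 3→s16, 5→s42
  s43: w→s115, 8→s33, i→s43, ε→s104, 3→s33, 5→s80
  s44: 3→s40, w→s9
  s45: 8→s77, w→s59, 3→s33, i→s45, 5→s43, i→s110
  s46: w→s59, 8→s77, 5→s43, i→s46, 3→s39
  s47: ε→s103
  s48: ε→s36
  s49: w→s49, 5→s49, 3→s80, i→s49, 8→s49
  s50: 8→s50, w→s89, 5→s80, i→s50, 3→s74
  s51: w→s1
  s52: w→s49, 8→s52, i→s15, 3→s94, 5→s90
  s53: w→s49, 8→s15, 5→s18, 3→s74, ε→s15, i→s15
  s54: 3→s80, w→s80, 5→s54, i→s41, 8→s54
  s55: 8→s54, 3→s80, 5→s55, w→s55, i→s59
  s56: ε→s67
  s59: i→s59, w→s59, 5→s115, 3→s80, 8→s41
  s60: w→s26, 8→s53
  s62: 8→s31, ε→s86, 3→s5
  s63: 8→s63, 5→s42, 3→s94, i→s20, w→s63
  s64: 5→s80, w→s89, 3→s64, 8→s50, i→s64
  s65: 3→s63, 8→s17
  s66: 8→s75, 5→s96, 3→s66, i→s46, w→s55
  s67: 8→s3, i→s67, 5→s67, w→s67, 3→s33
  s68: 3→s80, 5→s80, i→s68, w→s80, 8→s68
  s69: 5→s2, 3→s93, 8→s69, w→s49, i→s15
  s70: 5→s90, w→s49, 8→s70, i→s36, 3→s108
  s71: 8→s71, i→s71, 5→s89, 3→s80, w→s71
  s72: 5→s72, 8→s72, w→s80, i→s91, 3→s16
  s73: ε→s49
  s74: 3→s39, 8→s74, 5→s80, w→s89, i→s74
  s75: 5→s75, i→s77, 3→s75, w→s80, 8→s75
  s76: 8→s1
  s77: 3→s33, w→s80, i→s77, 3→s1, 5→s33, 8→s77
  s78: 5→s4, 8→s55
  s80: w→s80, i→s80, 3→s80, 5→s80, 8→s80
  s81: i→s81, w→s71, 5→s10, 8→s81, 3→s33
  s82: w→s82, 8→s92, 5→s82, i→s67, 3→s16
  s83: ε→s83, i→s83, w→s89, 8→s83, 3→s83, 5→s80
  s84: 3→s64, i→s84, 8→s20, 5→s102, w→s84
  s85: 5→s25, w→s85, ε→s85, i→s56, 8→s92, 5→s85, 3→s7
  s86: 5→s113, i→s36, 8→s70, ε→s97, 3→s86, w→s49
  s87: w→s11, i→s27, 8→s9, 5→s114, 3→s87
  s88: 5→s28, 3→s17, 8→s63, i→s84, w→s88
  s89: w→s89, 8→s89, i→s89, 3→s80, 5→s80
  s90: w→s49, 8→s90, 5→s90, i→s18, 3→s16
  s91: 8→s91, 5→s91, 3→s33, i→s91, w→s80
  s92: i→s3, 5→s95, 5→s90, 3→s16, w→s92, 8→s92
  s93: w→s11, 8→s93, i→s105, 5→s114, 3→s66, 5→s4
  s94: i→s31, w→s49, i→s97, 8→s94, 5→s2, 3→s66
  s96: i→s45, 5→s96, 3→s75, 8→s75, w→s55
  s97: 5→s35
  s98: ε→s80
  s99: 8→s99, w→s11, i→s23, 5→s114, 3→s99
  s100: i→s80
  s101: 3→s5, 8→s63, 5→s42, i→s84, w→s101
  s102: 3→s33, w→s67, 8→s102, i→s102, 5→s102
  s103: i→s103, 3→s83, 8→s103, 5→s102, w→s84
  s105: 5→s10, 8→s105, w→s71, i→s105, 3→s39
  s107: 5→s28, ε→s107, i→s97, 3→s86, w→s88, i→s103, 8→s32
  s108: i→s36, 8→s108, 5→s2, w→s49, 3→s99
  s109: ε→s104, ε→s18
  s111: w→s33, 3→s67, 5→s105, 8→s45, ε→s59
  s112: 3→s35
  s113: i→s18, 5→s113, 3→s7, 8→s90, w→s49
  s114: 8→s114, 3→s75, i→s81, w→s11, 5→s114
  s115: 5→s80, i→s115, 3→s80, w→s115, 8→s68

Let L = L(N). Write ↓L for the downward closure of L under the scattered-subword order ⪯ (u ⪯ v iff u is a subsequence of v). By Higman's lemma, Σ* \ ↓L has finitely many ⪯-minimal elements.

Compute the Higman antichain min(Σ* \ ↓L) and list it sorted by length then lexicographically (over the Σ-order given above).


Antichain: [i35, 53w, 3w3, 833i55, w8338w, 5w85w3].

|Q|=116, |F|=72, |δ|=441 (26 ε).
min D↑ (71 st, q0=0, F={33}): 0:8→1,w→2,i→3,5→4,3→5 1:8→1,w→6,i→3,5→7,3→8 2:8→9,w→2,i→10,5→4,3→11 3:8→3,w→10,i→3,5→12,3→13 4:8→7,w→14,i→12,5→4,3→15 5:8→16,w→17,i→18,5→19,3→5 6:8→9,w→6,i→10,5→7,3→20 7:8→7,w→21,i→12,5→7,3→22 8:8→8,w→17,i→18,5→23,3→24 9:8→9,w→9,i→25,5→7,3→26 10:8→25,w→10,i→10,5→12,3→27 11:8→28,w→17,i→29,5→19,3→11 12:8→12,w→30,i→12,5→12,3→31 13:8→13,w→32,i→13,5→33,3→13 14:8→34,w→14,i→30,5→14,3→15 15:8→35,w→33,i→36,5→15,3→15 16:8→16,w→17,i→18,5→37,3→8 17:8→17,w→17,i→17,5→17,3→33 18:8→18,w→17,i→18,5→38,3→13 19:8→37,w→17,i→38,5→19,3→15 20:8→39,w→17,i→29,5→23,3→40 21:8→34,w→21,i→30,5→21,3→22 22:8→22,w→33,i→36,5→22,3→41 23:8→23,w→17,i→38,5→23,3→41 24:8→24,w→42,i→43,5→44,3→24 25:8→25,w→25,i→25,5→12,3→45 26:8→26,w→17,i→46,5→23,3→47 27:8→48,w→32,i→27,5→33,3→27 28:8→28,w→17,i→49,5→37,3→26 29:8→49,w→17,i→29,5→38,3→27 30:8→50,w→30,i→30,5→30,3→31 31:8→31,w→33,i→31,5→33,3→31 32:8→32,w→32,i→32,5→33,3→33 33:8→33,w→33,i→33,5→33,3→33 34:8→34,w→34,i→50,5→37,3→22 35:8→35,w→33,i→36,5→35,3→22 36:8→36,w→33,i→36,5→36,3→31 37:8→37,w→17,i→38,5→37,3→22 38:8→38,w→17,i→38,5→38,3→31 39:8→39,w→17,i→49,5→23,3→51 40:8→52,w→42,i→53,5→44,3→40 41:8→41,w→33,i→54,5→41,3→41 42:8→42,w→42,i→55,5→42,3→33 43:8→43,w→55,i→43,5→56,3→13 44:8→44,w→42,i→57,5→44,3→41 45:8→45,w→32,i→45,5→33,3→58 46:8→46,w→17,i→46,5→38,3→58 47:8→41,w→59,i→60,5→61,3→47 48:8→48,w→32,i→48,5→33,3→45 49:8→49,w→17,i→49,5→38,3→45 50:8→50,w→50,i→50,5→38,3→31 51:8→51,w→42,i→62,5→44,3→47 52:8→52,w→42,i→63,5→44,3→51 53:8→63,w→55,i→53,5→56,3→27 54:8→54,w→33,i→54,5→31,3→31 55:8→55,w→55,i→55,5→32,3→33 56:8→56,w→32,i→56,5→33,3→31 57:8→57,w→55,i→57,5→56,3→31 58:8→31,w→64,i→58,5→33,3→58 59:8→65,w→59,i→66,5→59,3→33 60:8→54,w→66,i→60,5→67,3→58 61:8→41,w→59,i→68,5→61,3→41 62:8→62,w→55,i→62,5→56,3→58 63:8→63,w→55,i→63,5→56,3→45 64:8→69,w→64,i→64,5→33,3→33 65:8→65,w→33,i→70,5→65,3→33 66:8→70,w→66,i→66,5→64,3→33 67:8→31,w→64,i→67,5→33,3→31 68:8→54,w→66,i→68,5→67,3→31 69:8→69,w→33,i→69,5→33,3→33 70:8→70,w→33,i→70,5→69,3→33 [Hopcroft].
'i35': run [87, 50, 12, 1] end={s80} rej; 3/3 del acc.
'53w': N↓-sim [87, 48, 9, 1] end={s80} rej; 3/3 single-dels accept.
'3w3': N↓-sim [87, 67, 15, 1] end={s80} rej; 3/3 deletions ∈↓L.
'833i55': N↓-sim [87, 76, 58, 41, 29, 10, 2] end={s35,s80} rej; 6/6 deletions ∈↓L.
'w8338w': N↓-sim [87, 76, 60, 40, 22, 12, 2] end={s80,s98} ∉↓L; 6/6 deletions ∈↓L.
'5w85w3': N↓-sim [87, 48, 33, 24, 22, 7, 1] end={s80} rej; 6/6 del acc.
6 obstructions.


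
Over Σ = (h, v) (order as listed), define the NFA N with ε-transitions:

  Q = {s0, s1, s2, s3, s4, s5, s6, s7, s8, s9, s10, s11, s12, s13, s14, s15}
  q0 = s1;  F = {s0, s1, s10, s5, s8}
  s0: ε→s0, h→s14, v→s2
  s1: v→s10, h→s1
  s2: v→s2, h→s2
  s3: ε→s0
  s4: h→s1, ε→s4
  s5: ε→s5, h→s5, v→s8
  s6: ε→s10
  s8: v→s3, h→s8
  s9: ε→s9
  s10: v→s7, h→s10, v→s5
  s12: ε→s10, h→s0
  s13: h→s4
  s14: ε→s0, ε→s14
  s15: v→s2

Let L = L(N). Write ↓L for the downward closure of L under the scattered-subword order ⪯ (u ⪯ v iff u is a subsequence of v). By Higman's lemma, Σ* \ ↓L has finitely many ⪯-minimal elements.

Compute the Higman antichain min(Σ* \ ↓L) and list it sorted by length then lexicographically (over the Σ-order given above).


|Q|=16, |F|=5, |δ|=26 (9 ε).
min D↑ (6 st, q0=0, F={5}): 0:h→0,v→1 1:h→1,v→2 2:h→2,v→3 3:h→3,v→4 4:h→4,v→5 5:h→5,v→5 [Hopcroft].
'vvvvv': N↓-sim [9, 8, 7, 5, 4, 1] end={s2} — reject; 5/5 single-dels accept.
1 minimals (antichain).

A = [vvvvv].


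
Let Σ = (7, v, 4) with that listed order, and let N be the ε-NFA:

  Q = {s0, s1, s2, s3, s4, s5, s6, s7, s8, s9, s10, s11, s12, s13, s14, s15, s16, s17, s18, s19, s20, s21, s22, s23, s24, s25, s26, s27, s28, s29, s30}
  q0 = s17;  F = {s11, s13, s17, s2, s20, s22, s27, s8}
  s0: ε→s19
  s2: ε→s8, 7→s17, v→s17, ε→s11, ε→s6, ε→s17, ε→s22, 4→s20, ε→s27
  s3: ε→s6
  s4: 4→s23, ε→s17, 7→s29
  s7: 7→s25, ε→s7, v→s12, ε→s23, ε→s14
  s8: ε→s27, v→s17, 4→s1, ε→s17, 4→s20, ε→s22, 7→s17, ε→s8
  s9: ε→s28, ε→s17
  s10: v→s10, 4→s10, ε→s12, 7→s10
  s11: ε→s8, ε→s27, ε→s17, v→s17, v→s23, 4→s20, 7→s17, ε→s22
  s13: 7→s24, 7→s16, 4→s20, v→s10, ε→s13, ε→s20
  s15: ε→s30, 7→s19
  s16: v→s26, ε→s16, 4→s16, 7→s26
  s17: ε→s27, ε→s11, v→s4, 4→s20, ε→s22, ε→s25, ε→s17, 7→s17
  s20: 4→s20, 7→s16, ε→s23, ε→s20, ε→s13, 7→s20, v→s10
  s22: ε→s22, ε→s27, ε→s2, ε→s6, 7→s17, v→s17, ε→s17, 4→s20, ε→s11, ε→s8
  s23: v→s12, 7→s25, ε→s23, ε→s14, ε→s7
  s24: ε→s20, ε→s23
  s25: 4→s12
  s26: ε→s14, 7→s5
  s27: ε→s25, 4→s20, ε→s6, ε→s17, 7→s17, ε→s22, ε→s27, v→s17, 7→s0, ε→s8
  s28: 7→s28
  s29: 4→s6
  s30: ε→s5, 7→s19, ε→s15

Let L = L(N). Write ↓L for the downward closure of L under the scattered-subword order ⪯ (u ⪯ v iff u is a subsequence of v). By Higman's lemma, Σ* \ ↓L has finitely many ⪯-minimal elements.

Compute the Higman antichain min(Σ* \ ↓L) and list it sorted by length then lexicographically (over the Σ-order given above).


|Q|=31, |F|=8, |δ|=103 (56 ε).
min D↑ (3 st, q0=0, F={2}): 0:7→0,v→0,4→1 1:7→1,v→2,4→1 2:7→2,v→2,4→2 [Hopcroft].
'4v': |S_i|=[24, 14, 5] end={s10,s12,s14,s26,s5} — reject; 2/2 deletions ∈↓L.
1 words, ⪯-incomp.

Antichain: [4v].


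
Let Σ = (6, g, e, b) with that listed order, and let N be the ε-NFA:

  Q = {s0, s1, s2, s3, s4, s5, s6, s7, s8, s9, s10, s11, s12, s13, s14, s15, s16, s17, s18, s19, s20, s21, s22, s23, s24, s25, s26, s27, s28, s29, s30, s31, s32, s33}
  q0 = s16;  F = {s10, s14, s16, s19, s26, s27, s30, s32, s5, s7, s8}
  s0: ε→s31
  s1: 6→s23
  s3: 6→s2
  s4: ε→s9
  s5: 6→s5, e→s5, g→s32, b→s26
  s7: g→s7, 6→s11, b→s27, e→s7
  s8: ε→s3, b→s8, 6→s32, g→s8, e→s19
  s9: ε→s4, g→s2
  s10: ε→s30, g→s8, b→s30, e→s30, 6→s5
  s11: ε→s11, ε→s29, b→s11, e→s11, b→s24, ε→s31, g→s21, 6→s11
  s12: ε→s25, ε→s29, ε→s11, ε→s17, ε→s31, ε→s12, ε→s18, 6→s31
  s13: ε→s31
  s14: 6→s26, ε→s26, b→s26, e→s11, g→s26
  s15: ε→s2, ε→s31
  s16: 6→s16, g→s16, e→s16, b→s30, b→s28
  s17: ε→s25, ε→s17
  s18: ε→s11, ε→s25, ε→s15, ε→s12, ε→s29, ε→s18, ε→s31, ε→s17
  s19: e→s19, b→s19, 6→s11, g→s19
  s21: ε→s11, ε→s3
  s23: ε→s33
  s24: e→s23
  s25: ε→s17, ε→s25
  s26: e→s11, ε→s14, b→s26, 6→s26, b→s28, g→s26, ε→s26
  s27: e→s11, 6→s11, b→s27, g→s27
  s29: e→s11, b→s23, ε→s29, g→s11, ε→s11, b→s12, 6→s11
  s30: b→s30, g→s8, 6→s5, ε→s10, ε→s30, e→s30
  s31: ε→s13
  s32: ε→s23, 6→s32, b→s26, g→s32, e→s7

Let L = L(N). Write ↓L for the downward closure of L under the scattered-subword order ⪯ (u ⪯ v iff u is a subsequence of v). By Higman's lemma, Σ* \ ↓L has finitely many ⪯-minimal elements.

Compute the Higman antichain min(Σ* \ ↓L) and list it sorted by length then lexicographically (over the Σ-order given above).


A = [b6be, bge6].

|Q|=34, |F|=11, |δ|=103 (42 ε).
min D↑ (10 st, q0=0, F={8}): 0:6→0,g→0,e→0,b→1 1:6→2,g→3,e→1,b→1 2:6→2,g→4,e→2,b→5 3:6→4,g→3,e→6,b→3 4:6→4,g→4,e→7,b→5 5:6→5,g→5,e→8,b→5 6:6→8,g→6,e→6,b→6 7:6→8,g→7,e→7,b→9 8:6→8,g→8,e→8,b→8 9:6→8,g→9,e→8,b→9 [Hopcroft].
'b6be': run [27, 26, 22, 19, 15] end={s11,s12,s13,s15,s17,s18,s2,s21,s23,s24,s25,s29,…} — reject; 4/4 del acc.
'bge6': run [27, 26, 23, 18, 15] end={s11,s12,s13,s15,s17,s18,s2,s21,s23,s24,s25,s29,…} rej; 4/4 deletions ∈↓L.
2 obstructions.


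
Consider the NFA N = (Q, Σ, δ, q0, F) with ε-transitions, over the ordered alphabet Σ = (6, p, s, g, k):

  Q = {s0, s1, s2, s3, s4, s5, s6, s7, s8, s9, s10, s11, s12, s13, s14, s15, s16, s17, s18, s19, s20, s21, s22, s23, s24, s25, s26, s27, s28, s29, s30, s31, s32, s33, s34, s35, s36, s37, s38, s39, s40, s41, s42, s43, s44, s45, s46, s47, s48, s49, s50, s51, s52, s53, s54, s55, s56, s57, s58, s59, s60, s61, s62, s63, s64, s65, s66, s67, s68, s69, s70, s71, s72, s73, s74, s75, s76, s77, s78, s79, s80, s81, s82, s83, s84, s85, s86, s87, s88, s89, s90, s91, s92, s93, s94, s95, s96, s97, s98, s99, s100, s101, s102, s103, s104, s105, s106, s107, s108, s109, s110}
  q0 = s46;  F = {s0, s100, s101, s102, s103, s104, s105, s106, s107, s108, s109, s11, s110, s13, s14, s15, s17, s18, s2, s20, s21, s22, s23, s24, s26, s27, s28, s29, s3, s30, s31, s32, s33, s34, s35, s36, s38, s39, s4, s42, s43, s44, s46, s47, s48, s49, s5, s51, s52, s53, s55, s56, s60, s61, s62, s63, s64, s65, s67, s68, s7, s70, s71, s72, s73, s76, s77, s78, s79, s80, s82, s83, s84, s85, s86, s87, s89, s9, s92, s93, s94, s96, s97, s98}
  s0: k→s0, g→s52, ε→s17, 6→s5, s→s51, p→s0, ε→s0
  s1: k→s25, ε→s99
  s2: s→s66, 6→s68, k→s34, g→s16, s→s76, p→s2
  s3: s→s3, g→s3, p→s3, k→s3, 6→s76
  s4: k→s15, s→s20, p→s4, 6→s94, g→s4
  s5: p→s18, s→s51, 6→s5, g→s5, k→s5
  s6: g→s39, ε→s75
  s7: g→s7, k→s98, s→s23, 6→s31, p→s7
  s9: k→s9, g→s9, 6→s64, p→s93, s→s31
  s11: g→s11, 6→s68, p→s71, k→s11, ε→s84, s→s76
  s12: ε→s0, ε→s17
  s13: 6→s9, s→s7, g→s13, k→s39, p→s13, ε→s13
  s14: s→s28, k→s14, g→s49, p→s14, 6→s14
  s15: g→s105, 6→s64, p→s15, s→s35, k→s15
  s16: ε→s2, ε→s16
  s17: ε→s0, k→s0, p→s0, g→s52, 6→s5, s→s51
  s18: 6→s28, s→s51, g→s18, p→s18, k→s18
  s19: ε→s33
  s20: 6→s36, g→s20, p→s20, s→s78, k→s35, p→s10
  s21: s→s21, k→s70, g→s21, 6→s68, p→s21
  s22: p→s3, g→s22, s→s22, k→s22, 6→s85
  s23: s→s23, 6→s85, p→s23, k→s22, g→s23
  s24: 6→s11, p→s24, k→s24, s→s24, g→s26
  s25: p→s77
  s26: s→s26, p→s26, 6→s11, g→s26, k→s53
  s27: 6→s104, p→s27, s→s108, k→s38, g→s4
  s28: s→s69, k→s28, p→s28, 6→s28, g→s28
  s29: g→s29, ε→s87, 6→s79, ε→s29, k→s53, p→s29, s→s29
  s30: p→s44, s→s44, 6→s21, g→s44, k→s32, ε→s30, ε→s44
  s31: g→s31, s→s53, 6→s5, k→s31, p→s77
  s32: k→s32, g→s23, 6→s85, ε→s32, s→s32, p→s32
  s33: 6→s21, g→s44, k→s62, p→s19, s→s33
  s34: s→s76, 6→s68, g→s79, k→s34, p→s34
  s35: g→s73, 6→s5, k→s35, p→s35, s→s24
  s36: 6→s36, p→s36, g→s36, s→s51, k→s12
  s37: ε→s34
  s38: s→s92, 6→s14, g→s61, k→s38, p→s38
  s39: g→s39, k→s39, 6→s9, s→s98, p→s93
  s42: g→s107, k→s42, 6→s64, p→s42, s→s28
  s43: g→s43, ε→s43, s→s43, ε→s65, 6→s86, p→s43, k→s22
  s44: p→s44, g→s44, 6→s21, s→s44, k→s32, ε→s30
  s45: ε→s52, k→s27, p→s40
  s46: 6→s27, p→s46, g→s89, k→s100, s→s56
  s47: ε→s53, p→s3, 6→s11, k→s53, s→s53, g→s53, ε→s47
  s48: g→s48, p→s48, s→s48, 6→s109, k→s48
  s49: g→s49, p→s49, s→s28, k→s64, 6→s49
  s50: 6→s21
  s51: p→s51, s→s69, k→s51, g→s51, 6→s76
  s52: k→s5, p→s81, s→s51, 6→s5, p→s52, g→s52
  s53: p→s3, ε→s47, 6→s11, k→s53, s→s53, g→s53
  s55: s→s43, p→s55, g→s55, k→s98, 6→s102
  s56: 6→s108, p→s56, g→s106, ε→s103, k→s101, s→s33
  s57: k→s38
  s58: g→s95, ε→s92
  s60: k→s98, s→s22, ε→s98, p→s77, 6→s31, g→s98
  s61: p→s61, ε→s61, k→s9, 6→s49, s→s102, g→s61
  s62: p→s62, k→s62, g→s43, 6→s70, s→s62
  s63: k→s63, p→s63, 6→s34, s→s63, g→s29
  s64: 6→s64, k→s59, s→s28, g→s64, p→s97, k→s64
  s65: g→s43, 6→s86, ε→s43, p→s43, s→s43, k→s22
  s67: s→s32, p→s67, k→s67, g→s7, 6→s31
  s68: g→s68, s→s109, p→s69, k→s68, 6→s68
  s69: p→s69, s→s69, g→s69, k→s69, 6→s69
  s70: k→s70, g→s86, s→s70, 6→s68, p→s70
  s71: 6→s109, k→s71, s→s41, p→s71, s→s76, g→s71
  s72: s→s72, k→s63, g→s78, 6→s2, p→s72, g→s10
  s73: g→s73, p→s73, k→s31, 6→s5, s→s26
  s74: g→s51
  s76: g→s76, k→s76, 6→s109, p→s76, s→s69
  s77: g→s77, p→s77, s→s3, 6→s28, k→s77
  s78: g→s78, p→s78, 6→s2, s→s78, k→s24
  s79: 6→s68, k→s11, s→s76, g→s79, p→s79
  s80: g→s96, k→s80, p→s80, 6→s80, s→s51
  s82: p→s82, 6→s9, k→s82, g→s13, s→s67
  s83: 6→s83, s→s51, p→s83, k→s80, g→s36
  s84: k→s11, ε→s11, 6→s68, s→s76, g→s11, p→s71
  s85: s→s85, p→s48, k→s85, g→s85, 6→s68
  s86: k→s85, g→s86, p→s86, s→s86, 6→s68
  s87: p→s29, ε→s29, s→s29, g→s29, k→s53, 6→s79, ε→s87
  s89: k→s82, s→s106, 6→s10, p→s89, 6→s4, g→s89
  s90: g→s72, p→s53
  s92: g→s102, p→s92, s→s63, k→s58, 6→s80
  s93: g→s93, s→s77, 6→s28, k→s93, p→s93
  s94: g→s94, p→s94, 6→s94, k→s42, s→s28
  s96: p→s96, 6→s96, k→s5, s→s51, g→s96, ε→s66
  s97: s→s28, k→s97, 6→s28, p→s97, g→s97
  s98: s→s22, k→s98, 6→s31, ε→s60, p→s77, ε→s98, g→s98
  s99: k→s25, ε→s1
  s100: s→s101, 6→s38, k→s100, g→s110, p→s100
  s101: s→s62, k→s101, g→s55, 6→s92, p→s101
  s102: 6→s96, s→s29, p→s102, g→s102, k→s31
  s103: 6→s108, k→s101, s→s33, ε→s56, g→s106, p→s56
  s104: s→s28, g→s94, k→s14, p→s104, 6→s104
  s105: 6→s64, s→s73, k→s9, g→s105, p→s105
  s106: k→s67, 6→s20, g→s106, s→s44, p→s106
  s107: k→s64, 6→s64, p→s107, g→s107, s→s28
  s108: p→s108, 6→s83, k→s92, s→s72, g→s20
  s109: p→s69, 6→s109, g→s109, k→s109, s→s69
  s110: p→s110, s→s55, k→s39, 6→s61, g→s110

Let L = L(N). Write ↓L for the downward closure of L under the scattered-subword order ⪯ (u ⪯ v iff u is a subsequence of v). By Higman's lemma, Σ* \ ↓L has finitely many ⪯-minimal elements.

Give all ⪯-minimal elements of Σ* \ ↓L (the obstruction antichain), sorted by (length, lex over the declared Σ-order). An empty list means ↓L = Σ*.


min(Σ*\↓L) = [66ss, ss66p, gk6p6s, kgkp6s].

|Q|=111, |F|=84, |δ|=482 (38 ε).
min D↑ (77 st, q0=0, F={31}): 0:6→1,p→0,s→2,g→3,k→4 1:6→5,p→1,s→6,g→7,k→8 2:6→6,p→2,s→9,g→10,k→11 3:6→7,p→3,s→10,g→3,k→12 4:6→8,p→4,s→11,g→13,k→4 5:6→5,p→5,s→14,g→15,k→16 6:6→17,p→6,s→18,g→19,k→20 7:6→15,p→7,s→19,g→7,k→21 8:6→16,p→8,s→20,g→22,k→8 9:6→23,p→9,s→9,g→24,k→25 10:6→19,p→10,s→24,g→10,k→26 11:6→20,p→11,s→25,g→27,k→11 12:6→28,p→12,s→26,g→29,k→12 13:6→22,p→13,s→27,g→13,k→30 14:6→14,p→14,s→31,g→14,k→14 15:6→15,p→15,s→14,g→15,k→32 16:6→16,p→16,s→14,g→33,k→16 17:6→17,p→17,s→34,g→35,k→36 18:6→37,p→18,s→18,g→38,k→39 19:6→35,p→19,s→38,g→19,k→40 20:6→36,p→20,s→39,g→41,k→20 21:6→42,p→21,s→40,g→43,k→21 22:6→33,p→22,s→41,g→22,k→28 23:6→44,p→23,s→23,g→23,k→45 24:6→23,p→24,s→24,g→24,k→46 25:6→45,p→25,s→25,g→47,k→25 26:6→48,p→26,s→46,g→49,k→26 27:6→41,p→27,s→47,g→27,k→50 28:6→42,p→51,s→48,g→28,k→28 29:6→28,p→29,s→49,g→29,k→30 30:6→28,p→51,s→50,g→30,k→30 31:6→31,p→31,s→31,g→31,k→31 32:6→42,p→32,s→14,g→52,k→32 33:6→33,p→33,s→14,g→33,k→42 34:6→53,p→34,s→31,g→34,k→34 35:6→35,p→35,s→34,g→35,k→54 36:6→36,p→36,s→34,g→55,k→36 37:6→44,p→37,s→53,g→37,k→56 38:6→37,p→38,s→38,g→38,k→57 39:6→56,p→39,s→39,g→58,k→39 40:6→59,p→40,s→57,g→60,k→40 41:6→55,p→41,s→58,g→41,k→48 42:6→42,p→61,s→14,g→42,k→42 43:6→42,p→43,s→60,g→43,k→28 44:6→44,p→31,s→62,g→44,k→44 45:6→44,p→45,s→45,g→63,k→45 46:6→64,p→46,s→46,g→65,k→46 47:6→63,p→47,s→47,g→47,k→66 48:6→59,p→67,s→68,g→48,k→48 49:6→48,p→49,s→65,g→49,k→50 50:6→48,p→67,s→66,g→50,k→50 51:6→14,p→51,s→67,g→51,k→51 52:6→42,p→52,s→14,g→52,k→42 53:6→62,p→53,s→31,g→53,k→53 54:6→59,p→54,s→34,g→69,k→54 55:6→55,p→55,s→34,g→55,k→59 56:6→44,p→56,s→53,g→70,k→56 57:6→71,p→57,s→57,g→72,k→57 58:6→70,p→58,s→58,g→58,k→68 59:6→59,p→73,s→34,g→59,k→59 60:6→59,p→60,s→72,g→60,k→48 61:6→14,p→61,s→14,g→61,k→61 62:6→62,p→31,s→31,g→62,k→62 63:6→44,p→63,s→63,g→63,k→64 64:6→44,p→74,s→64,g→64,k→64 65:6→64,p→65,s→65,g→65,k→66 66:6→64,p→75,s→66,g→66,k→66 67:6→14,p→67,s→75,g→67,k→67 68:6→71,p→75,s→68,g→68,k→68 69:6→59,p→69,s→34,g→69,k→59 70:6→44,p→70,s→53,g→70,k→71 71:6→44,p→76,s→53,g→71,k→71 72:6→71,p→72,s→72,g→72,k→68 73:6→14,p→73,s→34,g→73,k→73 74:6→62,p→74,s→74,g→74,k→74 75:6→53,p→75,s→75,g→75,k→75 76:6→62,p→76,s→53,g→76,k→76.
'66ss': |S_i|=[95, 69, 35, 7, 1] end={s69} — reject; 4/4 single-dels accept.
'ss66p': N↓-sim [95, 71, 40, 18, 3, 1] end={s69} — reject; 5/5 single-dels accept.
'gk6p6s': |S_i|=[95, 76, 51, 24, 13, 4, 1] end={s69} rej; 6/6 deletions ∈↓L.
'kgkp6s': N↓-sim [95, 72, 51, 28, 13, 4, 1] end={s69} rej; 6/6 single-dels accept.
4 minimals (antichain).


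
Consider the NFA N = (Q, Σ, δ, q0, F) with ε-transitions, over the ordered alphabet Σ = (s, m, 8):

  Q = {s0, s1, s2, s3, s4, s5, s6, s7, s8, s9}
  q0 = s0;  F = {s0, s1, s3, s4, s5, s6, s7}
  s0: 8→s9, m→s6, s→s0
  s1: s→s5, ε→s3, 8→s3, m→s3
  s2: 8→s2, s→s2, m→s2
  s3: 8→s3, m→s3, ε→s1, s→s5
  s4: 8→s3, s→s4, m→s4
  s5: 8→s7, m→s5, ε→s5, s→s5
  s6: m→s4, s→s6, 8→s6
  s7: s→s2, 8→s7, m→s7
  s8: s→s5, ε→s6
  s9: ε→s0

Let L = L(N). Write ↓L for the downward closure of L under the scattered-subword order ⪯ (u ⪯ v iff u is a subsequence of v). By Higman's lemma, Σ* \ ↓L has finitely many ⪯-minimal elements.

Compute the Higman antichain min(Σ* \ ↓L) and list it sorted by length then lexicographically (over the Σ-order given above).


A = [mm8s8s].

|Q|=10, |F|=7, |δ|=30 (5 ε).
min D↑ (7 st, q0=0, F={6}): 0:s→0,m→1,8→0 1:s→1,m→2,8→1 2:s→2,m→2,8→3 3:s→4,m→3,8→3 4:s→4,m→4,8→5 5:s→6,m→5,8→5 6:s→6,m→6,8→6.
'mm8s8s': run [9, 7, 6, 5, 3, 2, 1] end={s2} ∉↓L; 6/6 single-dels accept.
1 minimals (antichain).


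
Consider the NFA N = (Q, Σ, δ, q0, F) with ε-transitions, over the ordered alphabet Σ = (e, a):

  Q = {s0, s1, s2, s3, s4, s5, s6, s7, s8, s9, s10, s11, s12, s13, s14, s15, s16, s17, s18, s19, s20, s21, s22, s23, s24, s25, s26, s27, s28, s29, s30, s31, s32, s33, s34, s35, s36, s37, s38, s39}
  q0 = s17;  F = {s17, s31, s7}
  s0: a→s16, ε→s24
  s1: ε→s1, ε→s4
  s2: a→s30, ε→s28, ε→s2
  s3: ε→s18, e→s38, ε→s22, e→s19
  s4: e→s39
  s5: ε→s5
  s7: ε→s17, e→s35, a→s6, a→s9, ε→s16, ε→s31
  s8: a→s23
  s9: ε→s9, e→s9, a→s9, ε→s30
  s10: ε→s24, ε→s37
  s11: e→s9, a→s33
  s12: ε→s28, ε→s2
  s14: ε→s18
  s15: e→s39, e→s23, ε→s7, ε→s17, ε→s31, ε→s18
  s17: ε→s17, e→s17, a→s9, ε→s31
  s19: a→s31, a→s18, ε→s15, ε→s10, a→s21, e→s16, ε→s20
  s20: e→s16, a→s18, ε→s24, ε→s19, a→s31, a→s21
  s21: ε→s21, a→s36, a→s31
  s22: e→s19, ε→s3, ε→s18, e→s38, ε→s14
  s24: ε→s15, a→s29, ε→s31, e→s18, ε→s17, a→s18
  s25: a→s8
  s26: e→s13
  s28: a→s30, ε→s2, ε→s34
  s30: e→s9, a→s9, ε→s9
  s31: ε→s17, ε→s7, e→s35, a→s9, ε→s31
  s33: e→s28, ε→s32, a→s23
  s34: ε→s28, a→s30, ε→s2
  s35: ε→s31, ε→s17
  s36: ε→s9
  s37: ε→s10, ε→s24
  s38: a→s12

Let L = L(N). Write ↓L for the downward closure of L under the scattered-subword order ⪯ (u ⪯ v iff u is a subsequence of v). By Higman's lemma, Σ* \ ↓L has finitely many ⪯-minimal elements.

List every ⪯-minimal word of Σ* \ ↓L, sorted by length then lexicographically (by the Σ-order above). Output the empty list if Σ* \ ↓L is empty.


min(Σ*\↓L) = [a].

|Q|=40, |F|=3, |δ|=93 (50 ε).
min D↑ (2 st, q0=0, F={1}): 0:e→0,a→1 1:e→1,a→1 (ε-aug+det+¬).
'a': N↓-sim [8, 3] end={s30,s6,s9} — reject; 1/1 deletions ∈↓L.
1 words, ⪯-incomp.


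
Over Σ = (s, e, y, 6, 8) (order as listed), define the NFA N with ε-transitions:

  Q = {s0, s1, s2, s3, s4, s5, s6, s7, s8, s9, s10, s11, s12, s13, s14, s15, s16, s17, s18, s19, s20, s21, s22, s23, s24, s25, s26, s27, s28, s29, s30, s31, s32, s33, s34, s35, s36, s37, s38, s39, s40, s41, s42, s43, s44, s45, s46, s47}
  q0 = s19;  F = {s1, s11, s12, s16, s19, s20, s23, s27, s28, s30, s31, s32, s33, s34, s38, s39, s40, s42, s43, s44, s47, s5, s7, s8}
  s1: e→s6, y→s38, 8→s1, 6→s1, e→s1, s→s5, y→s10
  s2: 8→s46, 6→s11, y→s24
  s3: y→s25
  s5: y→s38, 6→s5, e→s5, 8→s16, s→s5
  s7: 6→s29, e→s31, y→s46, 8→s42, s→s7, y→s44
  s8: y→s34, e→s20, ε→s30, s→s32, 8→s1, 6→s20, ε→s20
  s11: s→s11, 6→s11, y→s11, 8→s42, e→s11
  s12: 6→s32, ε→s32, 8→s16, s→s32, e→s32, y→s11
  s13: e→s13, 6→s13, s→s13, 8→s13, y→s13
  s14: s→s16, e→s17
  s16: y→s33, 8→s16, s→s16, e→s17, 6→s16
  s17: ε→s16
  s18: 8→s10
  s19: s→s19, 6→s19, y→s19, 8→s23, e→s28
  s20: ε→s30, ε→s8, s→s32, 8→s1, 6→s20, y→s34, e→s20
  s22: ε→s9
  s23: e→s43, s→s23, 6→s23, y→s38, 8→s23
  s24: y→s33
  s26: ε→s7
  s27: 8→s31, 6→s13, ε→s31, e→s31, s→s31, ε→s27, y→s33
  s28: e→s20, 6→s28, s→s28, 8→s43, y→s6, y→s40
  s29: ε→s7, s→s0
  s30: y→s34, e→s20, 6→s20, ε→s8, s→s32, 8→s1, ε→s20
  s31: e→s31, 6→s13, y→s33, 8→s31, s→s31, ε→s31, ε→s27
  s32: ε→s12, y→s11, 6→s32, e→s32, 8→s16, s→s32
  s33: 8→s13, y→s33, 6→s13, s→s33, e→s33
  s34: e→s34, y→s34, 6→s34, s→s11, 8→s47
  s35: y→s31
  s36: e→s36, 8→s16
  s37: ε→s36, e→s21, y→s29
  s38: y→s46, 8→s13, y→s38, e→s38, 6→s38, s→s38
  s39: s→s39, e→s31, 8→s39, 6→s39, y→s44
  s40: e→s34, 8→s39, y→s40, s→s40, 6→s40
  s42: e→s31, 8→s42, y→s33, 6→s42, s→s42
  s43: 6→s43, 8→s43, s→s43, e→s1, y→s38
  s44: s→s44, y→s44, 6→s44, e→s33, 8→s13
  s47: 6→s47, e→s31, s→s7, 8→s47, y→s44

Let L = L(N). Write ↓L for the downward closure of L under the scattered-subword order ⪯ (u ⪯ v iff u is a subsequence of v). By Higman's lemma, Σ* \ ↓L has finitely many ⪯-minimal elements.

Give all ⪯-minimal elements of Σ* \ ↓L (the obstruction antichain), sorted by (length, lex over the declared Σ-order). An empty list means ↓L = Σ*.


|Q|=48, |F|=24, |δ|=161 (17 ε).
min D↑ (21 st, q0=0, F={11}): 0:s→0,e→1,y→0,6→0,8→2 1:s→1,e→3,y→4,6→1,8→5 2:s→2,e→5,y→6,6→2,8→2 3:s→7,e→3,y→8,6→3,8→9 4:s→4,e→8,y→4,6→4,8→10 5:s→5,e→9,y→6,6→5,8→5 6:s→6,e→6,y→6,6→6,8→11 7:s→7,e→7,y→12,6→7,8→13 8:s→12,e→8,y→8,6→8,8→14 9:s→15,e→9,y→6,6→9,8→9 10:s→10,e→16,y→17,6→10,8→10 11:s→11,e→11,y→11,6→11,8→11 12:s→12,e→12,y→12,6→12,8→18 13:s→13,e→13,y→19,6→13,8→13 14:s→20,e→16,y→17,6→14,8→14 15:s→15,e→15,y→6,6→15,8→13 16:s→16,e→16,y→19,6→11,8→16 17:s→17,e→19,y→17,6→17,8→11 18:s→18,e→16,y→19,6→18,8→18 19:s→19,e→19,y→19,6→11,8→11 20:s→20,e→16,y→17,6→20,8→18 [Hopcroft].
'8y8': run [31, 21, 6, 1] end={s13} ∉↓L; 3/3 deletions ∈↓L.
'ey8e6': run [31, 29, 18, 12, 4, 1] end={s13} — reject; 5/5 single-dels accept.
'ees8y6': N↓-sim [31, 29, 25, 17, 7, 2, 1] end={s13} ∉↓L; 6/6 del acc.
3 minimals (antichain).

min(Σ*\↓L) = [8y8, ey8e6, ees8y6].


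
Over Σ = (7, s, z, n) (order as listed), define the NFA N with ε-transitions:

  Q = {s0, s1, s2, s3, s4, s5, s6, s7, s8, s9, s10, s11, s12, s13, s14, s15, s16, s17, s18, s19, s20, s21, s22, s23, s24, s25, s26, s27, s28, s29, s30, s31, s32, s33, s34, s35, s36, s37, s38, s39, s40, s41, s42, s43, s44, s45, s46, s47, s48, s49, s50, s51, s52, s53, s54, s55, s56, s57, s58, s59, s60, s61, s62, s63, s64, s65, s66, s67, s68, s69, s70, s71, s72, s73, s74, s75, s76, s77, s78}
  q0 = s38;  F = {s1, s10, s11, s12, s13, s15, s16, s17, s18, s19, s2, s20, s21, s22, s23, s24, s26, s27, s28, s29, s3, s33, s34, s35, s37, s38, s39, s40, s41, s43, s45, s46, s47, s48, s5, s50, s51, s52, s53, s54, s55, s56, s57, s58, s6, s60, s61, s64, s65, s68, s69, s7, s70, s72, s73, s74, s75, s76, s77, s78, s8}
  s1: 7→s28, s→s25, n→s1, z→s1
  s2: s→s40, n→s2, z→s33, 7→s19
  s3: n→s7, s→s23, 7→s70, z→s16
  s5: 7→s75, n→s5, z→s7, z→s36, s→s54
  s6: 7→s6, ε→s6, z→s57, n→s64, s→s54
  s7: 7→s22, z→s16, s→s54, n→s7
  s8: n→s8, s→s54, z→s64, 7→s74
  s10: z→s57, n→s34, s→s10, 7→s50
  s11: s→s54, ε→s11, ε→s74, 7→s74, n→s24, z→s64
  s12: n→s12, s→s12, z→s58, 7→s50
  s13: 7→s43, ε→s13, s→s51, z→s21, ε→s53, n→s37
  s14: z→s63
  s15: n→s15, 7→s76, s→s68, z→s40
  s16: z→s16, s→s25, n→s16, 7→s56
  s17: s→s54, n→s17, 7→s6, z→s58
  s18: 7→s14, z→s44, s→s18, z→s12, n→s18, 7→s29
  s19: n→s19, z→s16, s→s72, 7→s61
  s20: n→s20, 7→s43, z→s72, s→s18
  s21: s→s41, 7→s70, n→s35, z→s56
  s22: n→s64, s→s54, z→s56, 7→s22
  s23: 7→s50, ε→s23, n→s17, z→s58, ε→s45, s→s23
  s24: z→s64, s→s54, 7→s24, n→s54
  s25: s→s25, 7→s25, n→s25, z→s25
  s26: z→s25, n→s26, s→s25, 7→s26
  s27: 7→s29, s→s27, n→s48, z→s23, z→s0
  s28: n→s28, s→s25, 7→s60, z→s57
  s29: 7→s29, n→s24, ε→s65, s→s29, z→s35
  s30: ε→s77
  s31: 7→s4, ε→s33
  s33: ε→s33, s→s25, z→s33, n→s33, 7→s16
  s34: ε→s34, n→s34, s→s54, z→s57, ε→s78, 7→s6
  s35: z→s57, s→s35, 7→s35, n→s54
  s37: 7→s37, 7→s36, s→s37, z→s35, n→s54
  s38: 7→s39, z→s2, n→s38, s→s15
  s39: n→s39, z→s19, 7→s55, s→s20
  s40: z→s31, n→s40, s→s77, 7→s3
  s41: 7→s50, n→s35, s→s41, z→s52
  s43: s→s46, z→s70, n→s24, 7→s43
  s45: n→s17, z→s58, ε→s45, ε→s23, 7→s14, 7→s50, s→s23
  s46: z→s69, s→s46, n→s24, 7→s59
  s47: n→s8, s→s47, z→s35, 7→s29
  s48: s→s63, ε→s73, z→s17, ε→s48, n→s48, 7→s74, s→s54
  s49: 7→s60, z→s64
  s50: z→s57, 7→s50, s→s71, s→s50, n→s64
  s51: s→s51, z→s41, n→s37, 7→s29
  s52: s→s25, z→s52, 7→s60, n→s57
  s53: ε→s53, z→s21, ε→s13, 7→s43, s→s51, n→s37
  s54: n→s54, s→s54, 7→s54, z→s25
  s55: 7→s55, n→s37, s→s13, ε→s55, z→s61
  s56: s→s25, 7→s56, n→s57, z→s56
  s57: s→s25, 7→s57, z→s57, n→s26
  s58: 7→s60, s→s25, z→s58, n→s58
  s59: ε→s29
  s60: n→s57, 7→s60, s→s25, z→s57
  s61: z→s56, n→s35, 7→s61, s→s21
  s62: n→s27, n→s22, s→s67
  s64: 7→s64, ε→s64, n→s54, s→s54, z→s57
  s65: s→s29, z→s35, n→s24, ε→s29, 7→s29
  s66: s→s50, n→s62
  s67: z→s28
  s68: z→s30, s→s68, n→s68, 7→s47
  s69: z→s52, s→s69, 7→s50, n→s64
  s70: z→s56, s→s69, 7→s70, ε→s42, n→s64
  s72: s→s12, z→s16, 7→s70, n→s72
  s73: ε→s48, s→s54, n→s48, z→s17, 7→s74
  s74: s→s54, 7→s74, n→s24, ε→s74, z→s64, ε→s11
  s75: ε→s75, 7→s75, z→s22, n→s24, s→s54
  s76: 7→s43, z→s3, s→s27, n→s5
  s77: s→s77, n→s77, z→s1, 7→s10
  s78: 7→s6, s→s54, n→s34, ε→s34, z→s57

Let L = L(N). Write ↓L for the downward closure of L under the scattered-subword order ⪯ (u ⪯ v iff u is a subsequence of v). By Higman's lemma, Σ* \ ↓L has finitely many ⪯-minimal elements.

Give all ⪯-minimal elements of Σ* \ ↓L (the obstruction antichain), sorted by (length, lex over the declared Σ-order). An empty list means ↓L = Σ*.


min(Σ*\↓L) = [zzs, 77nnz, s7nsz, ss7znz].

|Q|=79, |F|=61, |δ|=295 (29 ε).
min D↑ (56 st, q0=0, F={23}): 0:7→1,s→2,z→3,n→0 1:7→4,s→5,z→6,n→1 2:7→7,s→8,z→9,n→2 3:7→6,s→9,z→10,n→3 4:7→4,s→11,z→12,n→13 5:7→14,s→15,z→16,n→5 6:7→12,s→16,z→17,n→6 7:7→14,s→18,z→19,n→20 8:7→21,s→8,z→22,n→8 9:7→19,s→22,z→10,n→9 10:7→17,s→23,z→10,n→10 11:7→14,s→24,z→25,n→13 12:7→12,s→25,z→26,n→27 13:7→13,s→13,z→27,n→28 14:7→14,s→29,z→30,n→31 15:7→32,s→15,z→33,n→15 16:7→30,s→33,z→17,n→16 17:7→26,s→23,z→17,n→17 18:7→32,s→18,z→34,n→35 19:7→30,s→34,z→17,n→36 20:7→37,s→28,z→36,n→20 21:7→32,s→21,z→27,n→38 22:7→39,s→22,z→40,n→22 23:7→23,s→23,z→23,n→23 24:7→32,s→24,z→41,n→13 25:7→30,s→41,z→26,n→27 26:7→26,s→23,z→26,n→42 27:7→27,s→27,z→42,n→28 28:7→28,s→28,z→23,n→28 29:7→32,s→29,z→43,n→31 30:7→30,s→43,z→26,n→44 31:7→31,s→28,z→44,n→28 32:7→32,s→32,z→27,n→31 33:7→45,s→33,z→46,n→33 34:7→45,s→34,z→46,n→47 35:7→48,s→28,z→47,n→35 36:7→49,s→28,z→17,n→36 37:7→37,s→28,z→49,n→31 38:7→48,s→28,z→44,n→38 39:7→45,s→39,z→42,n→50 40:7→51,s→23,z→40,n→40 41:7→45,s→41,z→52,n→27 42:7→42,s→23,z→42,n→53 43:7→45,s→43,z→52,n→44 44:7→44,s→28,z→42,n→28 45:7→45,s→45,z→42,n→44 46:7→54,s→23,z→46,n→46 47:7→55,s→28,z→46,n→47 48:7→48,s→28,z→44,n→31 49:7→49,s→28,z→26,n→44 50:7→55,s→28,z→42,n→50 51:7→54,s→23,z→42,n→51 52:7→54,s→23,z→52,n→42 53:7→53,s→23,z→23,n→53 54:7→54,s→23,z→42,n→42 55:7→55,s→28,z→42,n→44 (ε-aug+det+¬).
'zzs': run [73, 46, 14, 1] end={s25} — reject; 3/3 del acc.
'77nnz': |S_i|=[73, 63, 36, 9, 3, 1] end={s25} rej; 5/5 single-dels accept.
's7nsz': |S_i|=[73, 67, 49, 26, 3, 1] end={s25} rej; 5/5 del acc.
'ss7znz': |S_i|=[73, 67, 46, 26, 7, 3, 1] end={s25} — reject; 6/6 single-dels accept.
4 obstructions.


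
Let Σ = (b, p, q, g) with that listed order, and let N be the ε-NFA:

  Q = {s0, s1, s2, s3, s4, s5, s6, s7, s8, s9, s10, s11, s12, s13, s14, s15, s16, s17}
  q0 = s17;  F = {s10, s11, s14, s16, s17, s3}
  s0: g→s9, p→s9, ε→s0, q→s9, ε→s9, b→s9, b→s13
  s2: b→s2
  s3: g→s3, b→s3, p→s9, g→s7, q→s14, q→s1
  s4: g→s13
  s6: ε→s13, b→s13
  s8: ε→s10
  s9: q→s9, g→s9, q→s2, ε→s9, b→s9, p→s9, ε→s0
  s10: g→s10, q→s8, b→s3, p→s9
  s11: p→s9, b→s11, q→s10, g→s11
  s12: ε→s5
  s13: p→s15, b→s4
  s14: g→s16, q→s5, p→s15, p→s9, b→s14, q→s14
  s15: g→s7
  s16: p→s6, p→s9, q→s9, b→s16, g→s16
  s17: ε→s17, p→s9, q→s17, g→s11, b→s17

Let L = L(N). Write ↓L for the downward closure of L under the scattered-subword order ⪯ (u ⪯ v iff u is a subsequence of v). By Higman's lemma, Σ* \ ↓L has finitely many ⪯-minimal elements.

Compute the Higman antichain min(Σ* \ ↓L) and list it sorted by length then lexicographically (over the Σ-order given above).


A = [p, gqbqgq].

|Q|=18, |F|=6, |δ|=53 (8 ε).
min D↑ (7 st, q0=0, F={1}): 0:b→0,p→1,q→0,g→2 1:b→1,p→1,q→1,g→1 2:b→2,p→1,q→3,g→2 3:b→4,p→1,q→3,g→3 4:b→4,p→1,q→5,g→4 5:b→5,p→1,q→5,g→6 6:b→6,p→1,q→1,g→6.
'p': run [17, 8] end={s0,s13,s15,s2,s4,s6,s7,s9} rej; 1/1 deletions ∈↓L.
'gqbqgq': N↓-sim [17, 16, 15, 13, 12, 9, 7] end={s0,s13,s15,s2,s4,s7,s9} rej; 6/6 del acc.
2 words, ⪯-incomp.


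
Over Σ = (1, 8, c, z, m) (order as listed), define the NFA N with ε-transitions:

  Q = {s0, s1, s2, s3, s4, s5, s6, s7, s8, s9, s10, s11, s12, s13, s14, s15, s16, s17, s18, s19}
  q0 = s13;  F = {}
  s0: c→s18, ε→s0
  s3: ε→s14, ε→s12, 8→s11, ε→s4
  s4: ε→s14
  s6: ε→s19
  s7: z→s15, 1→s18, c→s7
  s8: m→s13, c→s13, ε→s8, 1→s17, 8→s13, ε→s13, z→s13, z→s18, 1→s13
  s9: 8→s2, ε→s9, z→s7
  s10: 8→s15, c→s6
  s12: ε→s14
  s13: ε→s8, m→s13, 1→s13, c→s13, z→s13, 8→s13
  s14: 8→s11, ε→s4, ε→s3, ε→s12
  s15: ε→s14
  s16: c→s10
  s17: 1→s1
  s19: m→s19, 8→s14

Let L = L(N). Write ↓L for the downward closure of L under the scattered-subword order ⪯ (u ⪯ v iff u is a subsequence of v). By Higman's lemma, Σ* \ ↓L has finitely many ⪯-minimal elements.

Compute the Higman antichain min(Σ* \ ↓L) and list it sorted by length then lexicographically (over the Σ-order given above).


min(Σ*\↓L) = [ε].

|Q|=20, |F|=0, |δ|=41 (15 ε).
min D↑ (1 st, q0=0, F={0}): 0:1→0,8→0,c→0,z→0,m→0 (ε-aug+det+¬).
ε ∈ L(D↑) ⇒ ↓L = ∅.


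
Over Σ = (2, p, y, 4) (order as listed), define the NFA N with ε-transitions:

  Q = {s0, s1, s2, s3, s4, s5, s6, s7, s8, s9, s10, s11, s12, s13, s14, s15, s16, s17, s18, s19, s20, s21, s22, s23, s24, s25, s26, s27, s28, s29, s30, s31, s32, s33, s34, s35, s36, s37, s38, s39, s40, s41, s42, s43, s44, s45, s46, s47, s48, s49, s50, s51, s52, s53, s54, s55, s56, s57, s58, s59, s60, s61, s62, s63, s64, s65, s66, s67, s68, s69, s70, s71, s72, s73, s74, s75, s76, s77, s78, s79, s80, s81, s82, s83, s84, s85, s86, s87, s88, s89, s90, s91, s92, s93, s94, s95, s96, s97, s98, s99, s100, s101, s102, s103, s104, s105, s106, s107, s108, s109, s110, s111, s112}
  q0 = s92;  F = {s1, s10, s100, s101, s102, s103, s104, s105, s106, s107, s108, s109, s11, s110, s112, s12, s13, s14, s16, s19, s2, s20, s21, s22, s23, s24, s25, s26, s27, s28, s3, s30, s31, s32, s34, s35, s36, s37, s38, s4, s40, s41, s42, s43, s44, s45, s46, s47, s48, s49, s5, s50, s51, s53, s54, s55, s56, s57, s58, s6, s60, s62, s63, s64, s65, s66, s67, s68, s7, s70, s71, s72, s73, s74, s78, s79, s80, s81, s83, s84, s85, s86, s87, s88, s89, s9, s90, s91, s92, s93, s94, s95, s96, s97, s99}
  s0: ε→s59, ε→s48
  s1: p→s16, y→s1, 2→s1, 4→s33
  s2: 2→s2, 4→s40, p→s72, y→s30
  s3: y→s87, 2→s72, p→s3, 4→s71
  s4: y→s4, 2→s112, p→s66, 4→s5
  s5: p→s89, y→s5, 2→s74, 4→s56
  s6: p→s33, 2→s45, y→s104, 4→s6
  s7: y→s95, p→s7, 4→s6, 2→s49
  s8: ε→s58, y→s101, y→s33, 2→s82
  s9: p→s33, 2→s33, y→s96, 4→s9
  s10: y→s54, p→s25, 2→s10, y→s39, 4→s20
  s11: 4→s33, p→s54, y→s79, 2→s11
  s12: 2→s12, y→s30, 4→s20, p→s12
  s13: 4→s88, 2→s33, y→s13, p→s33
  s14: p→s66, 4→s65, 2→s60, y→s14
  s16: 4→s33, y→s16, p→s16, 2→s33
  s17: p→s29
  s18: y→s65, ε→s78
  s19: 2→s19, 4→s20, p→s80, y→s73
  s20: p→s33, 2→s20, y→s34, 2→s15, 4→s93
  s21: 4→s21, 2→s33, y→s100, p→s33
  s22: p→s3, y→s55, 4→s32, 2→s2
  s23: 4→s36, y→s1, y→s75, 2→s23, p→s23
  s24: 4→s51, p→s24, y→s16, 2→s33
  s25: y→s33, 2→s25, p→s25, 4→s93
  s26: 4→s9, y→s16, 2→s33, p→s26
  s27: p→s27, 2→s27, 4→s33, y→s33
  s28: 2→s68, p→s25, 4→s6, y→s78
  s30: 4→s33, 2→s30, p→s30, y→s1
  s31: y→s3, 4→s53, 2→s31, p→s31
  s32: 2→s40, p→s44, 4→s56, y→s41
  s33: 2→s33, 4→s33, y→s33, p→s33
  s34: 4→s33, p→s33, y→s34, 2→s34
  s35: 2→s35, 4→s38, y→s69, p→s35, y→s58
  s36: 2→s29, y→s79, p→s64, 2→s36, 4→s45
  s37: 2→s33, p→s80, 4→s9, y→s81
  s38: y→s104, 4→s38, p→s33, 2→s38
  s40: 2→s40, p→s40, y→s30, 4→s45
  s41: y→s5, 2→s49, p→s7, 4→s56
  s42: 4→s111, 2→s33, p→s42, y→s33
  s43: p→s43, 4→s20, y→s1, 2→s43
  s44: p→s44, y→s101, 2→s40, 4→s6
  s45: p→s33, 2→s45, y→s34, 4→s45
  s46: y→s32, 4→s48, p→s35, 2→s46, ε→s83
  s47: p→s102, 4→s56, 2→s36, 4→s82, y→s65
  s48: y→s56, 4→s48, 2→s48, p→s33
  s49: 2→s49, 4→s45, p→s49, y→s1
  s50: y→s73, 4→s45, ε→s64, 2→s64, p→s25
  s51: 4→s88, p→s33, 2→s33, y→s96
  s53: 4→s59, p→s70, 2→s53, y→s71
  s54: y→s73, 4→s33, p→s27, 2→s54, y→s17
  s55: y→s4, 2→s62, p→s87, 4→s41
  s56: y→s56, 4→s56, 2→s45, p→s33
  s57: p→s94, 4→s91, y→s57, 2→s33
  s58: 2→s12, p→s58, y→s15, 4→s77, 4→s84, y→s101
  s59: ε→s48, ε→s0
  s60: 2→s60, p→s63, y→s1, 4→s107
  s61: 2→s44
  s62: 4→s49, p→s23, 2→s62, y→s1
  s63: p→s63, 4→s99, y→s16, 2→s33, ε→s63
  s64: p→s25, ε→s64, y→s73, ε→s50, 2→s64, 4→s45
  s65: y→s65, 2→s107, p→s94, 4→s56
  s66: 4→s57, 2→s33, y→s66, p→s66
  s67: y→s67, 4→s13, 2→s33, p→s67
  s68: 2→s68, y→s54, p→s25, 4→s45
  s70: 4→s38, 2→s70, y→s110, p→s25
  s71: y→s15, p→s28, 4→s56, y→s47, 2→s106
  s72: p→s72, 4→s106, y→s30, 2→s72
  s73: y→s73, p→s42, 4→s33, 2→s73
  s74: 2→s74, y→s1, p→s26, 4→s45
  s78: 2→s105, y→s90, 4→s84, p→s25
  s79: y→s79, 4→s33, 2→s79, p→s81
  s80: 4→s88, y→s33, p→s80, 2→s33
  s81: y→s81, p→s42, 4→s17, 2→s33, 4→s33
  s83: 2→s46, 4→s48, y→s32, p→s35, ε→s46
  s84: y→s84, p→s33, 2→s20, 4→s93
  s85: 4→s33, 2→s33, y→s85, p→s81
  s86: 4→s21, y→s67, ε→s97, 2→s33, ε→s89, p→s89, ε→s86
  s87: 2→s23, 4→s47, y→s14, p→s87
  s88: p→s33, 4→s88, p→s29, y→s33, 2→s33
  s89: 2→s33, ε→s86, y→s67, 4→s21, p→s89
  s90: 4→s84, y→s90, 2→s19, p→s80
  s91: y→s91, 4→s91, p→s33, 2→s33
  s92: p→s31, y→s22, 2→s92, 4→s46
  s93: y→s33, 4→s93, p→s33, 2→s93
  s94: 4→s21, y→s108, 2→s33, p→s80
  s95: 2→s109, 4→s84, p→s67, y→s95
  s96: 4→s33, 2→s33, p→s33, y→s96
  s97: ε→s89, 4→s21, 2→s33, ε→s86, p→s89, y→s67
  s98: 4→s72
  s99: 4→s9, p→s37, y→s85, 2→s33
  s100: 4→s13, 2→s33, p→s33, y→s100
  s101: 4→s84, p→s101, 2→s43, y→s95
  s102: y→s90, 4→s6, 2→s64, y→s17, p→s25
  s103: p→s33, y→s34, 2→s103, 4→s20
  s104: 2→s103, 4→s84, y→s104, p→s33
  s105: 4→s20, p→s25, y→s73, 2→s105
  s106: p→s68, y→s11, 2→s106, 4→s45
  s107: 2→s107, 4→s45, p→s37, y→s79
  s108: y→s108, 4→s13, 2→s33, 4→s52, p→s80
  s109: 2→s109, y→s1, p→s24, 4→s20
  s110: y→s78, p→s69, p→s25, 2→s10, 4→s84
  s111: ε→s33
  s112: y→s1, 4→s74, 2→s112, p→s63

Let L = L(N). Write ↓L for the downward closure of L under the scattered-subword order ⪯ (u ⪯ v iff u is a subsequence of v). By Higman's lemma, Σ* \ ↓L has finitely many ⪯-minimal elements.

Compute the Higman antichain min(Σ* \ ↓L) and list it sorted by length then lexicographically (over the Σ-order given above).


|Q|=113, |F|=95, |δ|=425 (19 ε).
min D↑ (92 st, q0=0, F={24}): 0:2→0,p→1,y→2,4→3 1:2→1,p→1,y→4,4→5 2:2→6,p→4,y→7,4→8 3:2→3,p→9,y→8,4→10 4:2→11,p→4,y→12,4→13 5:2→5,p→14,y→13,4→10 6:2→6,p→11,y→15,4→16 7:2→17,p→12,y→18,4→19 8:2→16,p→20,y→19,4→21 9:2→9,p→9,y→22,4→23 10:2→10,p→24,y→21,4→10 11:2→11,p→11,y→15,4→25 12:2→26,p→12,y→27,4→28 13:2→25,p→29,y→28,4→21 14:2→14,p→30,y→31,4→23 15:2→15,p→15,y→32,4→24 16:2→16,p→16,y→15,4→33 17:2→17,p→26,y→32,4→34 18:2→35,p→36,y→18,4→37 19:2→34,p→38,y→37,4→21 20:2→16,p→20,y→39,4→40 21:2→33,p→24,y→21,4→21 22:2→41,p→22,y→39,4→42 23:2→23,p→24,y→43,4→23 24:2→24,p→24,y→24,4→24 25:2→25,p→44,y→45,4→33 26:2→26,p→26,y→32,4→46 27:2→47,p→36,y→27,4→48 28:2→46,p→49,y→48,4→21 29:2→44,p→30,y→50,4→40 30:2→30,p→30,y→24,4→51 31:2→52,p→30,y→50,4→42 32:2→32,p→53,y→32,4→24 33:2→33,p→24,y→54,4→33 34:2→34,p→34,y→32,4→33 35:2→35,p→55,y→32,4→56 36:2→24,p→36,y→36,4→57 37:2→56,p→58,y→37,4→21 38:2→34,p→38,y→59,4→40 39:2→60,p→39,y→59,4→42 40:2→33,p→24,y→43,4→40 41:2→41,p→41,y→15,4→61 42:2→61,p→24,y→42,4→51 43:2→62,p→24,y→43,4→42 44:2→44,p→30,y→63,4→33 45:2→45,p→63,y→64,4→24 46:2→46,p→65,y→64,4→33 47:2→47,p→55,y→32,4→66 48:2→66,p→67,y→48,4→21 49:2→65,p→30,y→68,4→40 50:2→69,p→30,y→68,4→42 51:2→51,p→24,y→24,4→51 52:2→52,p→30,y→63,4→61 53:2→24,p→53,y→53,4→24 54:2→54,p→24,y→54,4→24 55:2→24,p→55,y→53,4→70 56:2→56,p→71,y→32,4→33 57:2→24,p→67,y→57,4→72 58:2→24,p→58,y→73,4→74 59:2→75,p→73,y→59,4→42 60:2→60,p→60,y→32,4→61 61:2→61,p→24,y→54,4→51 62:2→62,p→24,y→54,4→61 63:2→63,p→76,y→77,4→24 64:2→64,p→78,y→64,4→24 65:2→65,p→30,y→77,4→33 66:2→66,p→79,y→64,4→33 67:2→24,p→80,y→81,4→74 68:2→82,p→80,y→68,4→42 69:2→69,p→30,y→77,4→61 70:2→24,p→79,y→83,4→84 71:2→24,p→71,y→53,4→84 72:2→24,p→24,y→72,4→72 73:2→24,p→73,y→73,4→85 74:2→24,p→24,y→86,4→74 75:2→75,p→87,y→32,4→61 76:2→76,p→76,y→24,4→24 77:2→77,p→88,y→77,4→24 78:2→24,p→88,y→78,4→24 79:2→24,p→80,y→78,4→84 80:2→24,p→80,y→24,4→89 81:2→24,p→80,y→81,4→85 82:2→82,p→80,y→77,4→61 83:2→24,p→78,y→83,4→24 84:2→24,p→24,y→90,4→84 85:2→24,p→24,y→85,4→89 86:2→24,p→24,y→86,4→85 87:2→24,p→87,y→53,4→91 88:2→24,p→88,y→24,4→24 89:2→24,p→24,y→24,4→89 90:2→24,p→24,y→90,4→24 91:2→24,p→24,y→90,4→89 [Hopcroft].
'44p': run [108, 91, 29, 2] end={s29,s33} — reject; 3/3 single-dels accept.
'y2y4': |S_i|=[108, 97, 55, 19, 4] end={s111,s17,s29,s33} rej; 4/4 del acc.
'p4ppy': |S_i|=[108, 95, 65, 45, 10, 1] end={s33} rej; 5/5 single-dels accept.
'yyyp2': run [108, 97, 80, 56, 31, 1] end={s33} — reject; 5/5 single-dels accept.
'4py44y': run [108, 91, 67, 45, 15, 4, 1] end={s33} rej; 6/6 deletions ∈↓L.
5 minimals (antichain).

A = [44p, y2y4, p4ppy, yyyp2, 4py44y].
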